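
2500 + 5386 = 7886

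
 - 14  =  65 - 79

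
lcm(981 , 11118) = 33354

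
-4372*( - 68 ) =297296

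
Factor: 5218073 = 7^1*37^1*20147^1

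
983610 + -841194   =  142416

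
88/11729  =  88/11729  =  0.01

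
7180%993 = 229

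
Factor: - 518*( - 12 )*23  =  142968 = 2^3*3^1*7^1* 23^1 * 37^1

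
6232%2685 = 862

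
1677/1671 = 1+2/557 = 1.00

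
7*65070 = 455490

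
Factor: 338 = 2^1*13^2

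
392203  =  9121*43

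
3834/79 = 48 + 42/79 = 48.53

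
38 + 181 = 219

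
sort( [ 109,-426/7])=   [  -  426/7, 109]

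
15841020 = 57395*276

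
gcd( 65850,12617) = 1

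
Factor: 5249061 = 3^2 *583229^1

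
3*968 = 2904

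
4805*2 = 9610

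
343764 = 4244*81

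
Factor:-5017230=  -  2^1*3^2*5^1  *107^1*521^1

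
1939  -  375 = 1564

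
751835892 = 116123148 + 635712744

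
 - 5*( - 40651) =203255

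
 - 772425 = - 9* 85825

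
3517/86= 3517/86 =40.90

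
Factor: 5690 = 2^1*5^1  *  569^1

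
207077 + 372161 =579238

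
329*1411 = 464219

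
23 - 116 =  - 93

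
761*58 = 44138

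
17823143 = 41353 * 431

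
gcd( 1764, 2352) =588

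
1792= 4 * 448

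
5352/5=5352/5 =1070.40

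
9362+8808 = 18170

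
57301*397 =22748497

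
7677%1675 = 977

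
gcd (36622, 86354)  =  2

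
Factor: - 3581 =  -3581^1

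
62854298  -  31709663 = 31144635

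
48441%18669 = 11103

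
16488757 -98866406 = - 82377649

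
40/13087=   40/13087=   0.00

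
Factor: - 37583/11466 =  - 59/18=- 2^( - 1 )*3^( - 2)* 59^1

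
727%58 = 31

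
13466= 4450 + 9016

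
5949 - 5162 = 787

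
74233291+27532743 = 101766034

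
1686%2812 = 1686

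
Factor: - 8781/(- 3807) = 3^( - 3) * 47^( - 1) *2927^1  =  2927/1269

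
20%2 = 0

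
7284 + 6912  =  14196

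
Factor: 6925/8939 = 5^2*7^( - 1 )*277^1*1277^(  -  1 ) 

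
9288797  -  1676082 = 7612715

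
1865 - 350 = 1515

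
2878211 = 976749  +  1901462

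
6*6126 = 36756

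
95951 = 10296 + 85655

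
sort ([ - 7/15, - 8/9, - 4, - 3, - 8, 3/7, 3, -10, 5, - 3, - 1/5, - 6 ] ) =[-10, - 8, - 6 ,  -  4, - 3, - 3, - 8/9, - 7/15,  -  1/5, 3/7, 3, 5]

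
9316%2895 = 631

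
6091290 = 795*7662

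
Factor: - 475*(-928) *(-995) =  - 438596000 = - 2^5*5^3*19^1*29^1*199^1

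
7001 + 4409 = 11410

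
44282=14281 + 30001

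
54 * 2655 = 143370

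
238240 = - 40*( - 5956)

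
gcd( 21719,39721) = 1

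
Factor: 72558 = 2^1*3^2 * 29^1*139^1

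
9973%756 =145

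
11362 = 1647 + 9715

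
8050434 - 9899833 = - 1849399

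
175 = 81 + 94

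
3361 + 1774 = 5135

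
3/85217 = 3/85217 = 0.00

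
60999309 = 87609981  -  26610672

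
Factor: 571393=53^1 *10781^1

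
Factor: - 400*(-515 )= 2^4*5^3*103^1 = 206000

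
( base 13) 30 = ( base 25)1E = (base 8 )47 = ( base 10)39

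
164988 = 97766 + 67222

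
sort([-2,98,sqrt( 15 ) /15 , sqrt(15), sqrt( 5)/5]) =[ - 2,sqrt(15)/15, sqrt( 5) /5,  sqrt( 15 ) , 98 ]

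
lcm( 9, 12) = 36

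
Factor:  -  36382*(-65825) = 2394845150 =2^1*5^2*2633^1*18191^1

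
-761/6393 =-761/6393 = -  0.12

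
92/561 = 92/561 = 0.16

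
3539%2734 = 805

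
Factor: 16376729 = 17^1* 353^1*2729^1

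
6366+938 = 7304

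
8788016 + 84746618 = 93534634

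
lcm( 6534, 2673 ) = 58806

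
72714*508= 36938712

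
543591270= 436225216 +107366054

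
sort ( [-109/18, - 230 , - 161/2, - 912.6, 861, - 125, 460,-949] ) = [ - 949, - 912.6, - 230, - 125, - 161/2, - 109/18, 460, 861] 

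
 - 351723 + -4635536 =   -  4987259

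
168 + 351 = 519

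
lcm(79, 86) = 6794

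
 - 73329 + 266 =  - 73063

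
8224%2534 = 622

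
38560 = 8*4820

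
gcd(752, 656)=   16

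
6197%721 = 429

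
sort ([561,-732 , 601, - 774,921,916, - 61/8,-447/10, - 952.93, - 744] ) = [ - 952.93, - 774, - 744, - 732, - 447/10,-61/8,561, 601,916 , 921]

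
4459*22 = 98098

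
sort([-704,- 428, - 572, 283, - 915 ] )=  [ - 915, - 704, -572,- 428, 283]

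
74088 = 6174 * 12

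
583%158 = 109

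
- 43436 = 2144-45580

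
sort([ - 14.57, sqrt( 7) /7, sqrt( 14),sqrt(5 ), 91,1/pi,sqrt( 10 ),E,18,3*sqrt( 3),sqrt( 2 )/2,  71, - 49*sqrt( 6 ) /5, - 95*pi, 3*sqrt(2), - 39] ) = [ - 95*pi,-39, -49*sqrt (6)/5,-14.57,1/pi,sqrt( 7 ) /7,sqrt(2 )/2, sqrt (5), E,sqrt(10) , sqrt( 14),3*sqrt( 2 ),3*sqrt(3),18, 71,91 ] 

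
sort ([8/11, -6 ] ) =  [ - 6,8/11]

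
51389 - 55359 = - 3970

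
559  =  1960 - 1401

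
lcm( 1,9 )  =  9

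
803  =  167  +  636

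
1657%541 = 34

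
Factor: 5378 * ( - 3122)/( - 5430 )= 8395058/2715 = 2^1*3^( - 1)*5^( - 1)*7^1 * 181^( - 1 ) *223^1*2689^1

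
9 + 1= 10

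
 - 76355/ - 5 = 15271/1 = 15271.00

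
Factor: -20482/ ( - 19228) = 2^(-1)*7^2*23^( - 1) = 49/46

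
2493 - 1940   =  553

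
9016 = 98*92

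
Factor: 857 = 857^1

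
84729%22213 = 18090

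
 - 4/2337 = -1 + 2333/2337 = - 0.00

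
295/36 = 8 + 7/36   =  8.19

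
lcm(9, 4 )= 36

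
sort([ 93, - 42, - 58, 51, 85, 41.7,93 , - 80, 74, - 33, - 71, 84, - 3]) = [- 80, - 71, -58,-42, - 33, - 3, 41.7, 51, 74,84, 85,93,93 ] 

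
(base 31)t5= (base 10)904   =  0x388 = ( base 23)1g7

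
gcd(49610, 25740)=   110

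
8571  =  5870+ 2701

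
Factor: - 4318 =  - 2^1*17^1*127^1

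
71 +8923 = 8994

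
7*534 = 3738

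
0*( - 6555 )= 0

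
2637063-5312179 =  - 2675116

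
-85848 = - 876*98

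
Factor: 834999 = 3^1*11^1*25303^1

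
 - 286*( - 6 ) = 1716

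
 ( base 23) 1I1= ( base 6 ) 4212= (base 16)3b0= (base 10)944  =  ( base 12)668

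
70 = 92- 22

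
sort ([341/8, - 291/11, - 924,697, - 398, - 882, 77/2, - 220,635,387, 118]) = [ - 924,-882 , - 398, - 220, - 291/11 , 77/2, 341/8, 118,387, 635 , 697]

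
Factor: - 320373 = - 3^2*35597^1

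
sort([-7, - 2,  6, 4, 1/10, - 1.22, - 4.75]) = [-7, - 4.75, - 2,-1.22 , 1/10,4, 6]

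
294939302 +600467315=895406617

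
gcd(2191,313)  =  313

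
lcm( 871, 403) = 27001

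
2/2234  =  1/1117  =  0.00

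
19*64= 1216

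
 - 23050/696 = - 34 + 307/348 = - 33.12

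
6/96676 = 3/48338 = 0.00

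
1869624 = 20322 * 92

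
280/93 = 3+1/93 =3.01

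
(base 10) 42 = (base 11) 39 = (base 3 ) 1120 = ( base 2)101010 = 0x2a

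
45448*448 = 20360704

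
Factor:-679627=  - 13^1*23^1*2273^1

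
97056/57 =32352/19= 1702.74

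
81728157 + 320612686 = 402340843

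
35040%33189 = 1851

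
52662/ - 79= - 667 +31/79 = - 666.61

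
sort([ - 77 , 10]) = [ - 77,10]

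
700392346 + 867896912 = 1568289258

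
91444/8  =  22861/2 = 11430.50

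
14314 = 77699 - 63385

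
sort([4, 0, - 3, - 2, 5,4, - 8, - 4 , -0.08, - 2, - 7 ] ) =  [ - 8, - 7, - 4, - 3, - 2, - 2, - 0.08, 0, 4, 4,5 ]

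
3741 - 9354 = - 5613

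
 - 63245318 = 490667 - 63735985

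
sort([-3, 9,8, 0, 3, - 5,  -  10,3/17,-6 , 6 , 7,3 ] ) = [ - 10, -6, - 5,-3,0,3/17, 3, 3, 6,  7, 8,9] 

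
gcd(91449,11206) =1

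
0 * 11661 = 0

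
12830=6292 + 6538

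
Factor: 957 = 3^1 * 11^1*29^1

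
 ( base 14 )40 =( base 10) 56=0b111000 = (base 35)1L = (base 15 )3b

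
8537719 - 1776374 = 6761345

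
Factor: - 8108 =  - 2^2*2027^1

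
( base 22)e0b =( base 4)1222003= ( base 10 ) 6787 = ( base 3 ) 100022101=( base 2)1101010000011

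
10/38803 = 10/38803 = 0.00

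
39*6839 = 266721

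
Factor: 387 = 3^2*43^1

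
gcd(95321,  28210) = 1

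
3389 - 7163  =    -  3774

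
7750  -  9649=  -  1899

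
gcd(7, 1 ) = 1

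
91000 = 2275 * 40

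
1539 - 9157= - 7618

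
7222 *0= 0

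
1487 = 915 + 572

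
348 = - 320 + 668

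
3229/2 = 1614+1/2 = 1614.50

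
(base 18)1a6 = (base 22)114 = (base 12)366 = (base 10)510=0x1FE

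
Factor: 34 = 2^1*17^1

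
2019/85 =2019/85=   23.75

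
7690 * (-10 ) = - 76900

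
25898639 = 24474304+1424335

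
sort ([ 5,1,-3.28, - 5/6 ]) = [-3.28, - 5/6,1, 5 ]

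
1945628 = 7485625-5539997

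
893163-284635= 608528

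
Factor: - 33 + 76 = 43^1 = 43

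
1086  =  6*181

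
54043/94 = 574 + 87/94 = 574.93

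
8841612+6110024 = 14951636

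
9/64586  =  9/64586 = 0.00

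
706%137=21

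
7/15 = 7/15 = 0.47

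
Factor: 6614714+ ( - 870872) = 2^1*3^1*13^1*211^1*349^1 = 5743842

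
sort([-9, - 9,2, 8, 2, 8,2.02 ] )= [-9,-9,2,2, 2.02,8, 8]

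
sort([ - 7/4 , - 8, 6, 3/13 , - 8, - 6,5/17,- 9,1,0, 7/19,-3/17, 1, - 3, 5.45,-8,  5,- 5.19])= [ - 9, - 8, - 8,- 8 , - 6,-5.19, - 3, - 7/4,- 3/17, 0, 3/13, 5/17,7/19, 1, 1,  5, 5.45, 6]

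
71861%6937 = 2491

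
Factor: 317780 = 2^2*5^1*15889^1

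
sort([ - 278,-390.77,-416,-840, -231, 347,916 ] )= [  -  840, - 416, - 390.77, - 278, - 231, 347, 916]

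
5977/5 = 5977/5 = 1195.40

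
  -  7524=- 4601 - 2923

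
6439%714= 13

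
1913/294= 6 + 149/294 = 6.51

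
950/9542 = 475/4771 = 0.10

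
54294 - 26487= 27807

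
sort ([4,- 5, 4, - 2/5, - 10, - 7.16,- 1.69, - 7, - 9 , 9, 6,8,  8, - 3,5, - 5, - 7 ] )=[ - 10, - 9, - 7.16,  -  7, - 7, - 5, - 5, - 3, - 1.69 , - 2/5,4,  4,5,  6,  8, 8, 9]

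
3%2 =1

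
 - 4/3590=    - 1  +  1793/1795 = - 0.00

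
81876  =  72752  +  9124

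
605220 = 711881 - 106661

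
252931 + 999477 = 1252408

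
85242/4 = 42621/2 = 21310.50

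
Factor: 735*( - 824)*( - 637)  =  385792680 = 2^3*3^1*5^1*7^4*13^1*103^1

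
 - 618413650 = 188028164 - 806441814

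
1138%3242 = 1138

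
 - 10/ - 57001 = 10/57001=0.00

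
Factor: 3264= 2^6*3^1*17^1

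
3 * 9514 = 28542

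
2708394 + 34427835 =37136229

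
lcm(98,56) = 392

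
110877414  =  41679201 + 69198213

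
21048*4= 84192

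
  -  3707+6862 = 3155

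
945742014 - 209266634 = 736475380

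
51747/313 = 51747/313 =165.33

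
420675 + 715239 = 1135914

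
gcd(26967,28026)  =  3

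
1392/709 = 1392/709= 1.96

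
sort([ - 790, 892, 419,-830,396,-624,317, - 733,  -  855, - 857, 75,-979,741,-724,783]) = [ -979, - 857,-855, - 830, - 790,  -  733, - 724, - 624, 75,  317,396,419,741,783,892]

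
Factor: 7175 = 5^2*7^1 * 41^1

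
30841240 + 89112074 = 119953314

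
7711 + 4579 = 12290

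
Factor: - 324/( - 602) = 162/301  =  2^1 * 3^4*7^(-1 )*43^( - 1)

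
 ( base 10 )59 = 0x3b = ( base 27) 25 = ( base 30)1t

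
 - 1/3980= - 1+3979/3980=   - 0.00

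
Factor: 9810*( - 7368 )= - 72280080=-2^4*3^3*5^1 * 109^1 * 307^1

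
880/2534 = 440/1267  =  0.35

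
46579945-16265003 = 30314942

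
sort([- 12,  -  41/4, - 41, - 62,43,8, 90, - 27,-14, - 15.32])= [ - 62 ,  -  41, - 27, - 15.32, - 14, - 12, - 41/4, 8, 43, 90]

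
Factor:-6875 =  - 5^4*11^1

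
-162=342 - 504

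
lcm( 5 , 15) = 15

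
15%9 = 6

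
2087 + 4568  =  6655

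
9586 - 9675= - 89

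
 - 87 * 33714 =-2933118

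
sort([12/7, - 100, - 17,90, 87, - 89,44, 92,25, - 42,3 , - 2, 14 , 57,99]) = [ - 100,  -  89,  -  42, - 17, - 2,12/7,3, 14,25,44,57,87 , 90, 92,99]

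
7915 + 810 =8725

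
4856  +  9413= 14269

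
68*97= 6596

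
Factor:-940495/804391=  - 5^1*7^ (-1 ) * 79^1*2381^1*114913^( - 1 )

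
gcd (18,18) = 18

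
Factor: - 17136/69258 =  - 2^3 * 3^1*97^( - 1)= - 24/97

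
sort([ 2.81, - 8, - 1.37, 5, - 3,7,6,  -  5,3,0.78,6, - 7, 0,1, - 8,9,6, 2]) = [ - 8,- 8, - 7, - 5, - 3, - 1.37,0,0.78,1, 2, 2.81,3,5, 6,6,6,7,  9]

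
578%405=173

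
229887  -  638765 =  - 408878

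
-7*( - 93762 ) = 656334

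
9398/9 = 1044 + 2/9= 1044.22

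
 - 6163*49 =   -  301987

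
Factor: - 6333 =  -3^1*2111^1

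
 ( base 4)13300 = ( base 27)IA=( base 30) gg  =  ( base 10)496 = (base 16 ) 1F0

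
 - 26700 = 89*( - 300 ) 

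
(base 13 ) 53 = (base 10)68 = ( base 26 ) 2G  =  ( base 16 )44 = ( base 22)32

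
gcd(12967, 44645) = 1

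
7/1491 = 1/213 = 0.00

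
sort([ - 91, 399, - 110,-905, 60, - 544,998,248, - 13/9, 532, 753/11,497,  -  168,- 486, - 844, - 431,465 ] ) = [ - 905, -844,-544, - 486, - 431, - 168, - 110, - 91, - 13/9,60,  753/11, 248,399,465,497,  532,998 ]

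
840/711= 1 + 43/237=1.18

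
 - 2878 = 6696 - 9574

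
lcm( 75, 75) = 75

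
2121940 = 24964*85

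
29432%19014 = 10418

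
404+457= 861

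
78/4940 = 3/190  =  0.02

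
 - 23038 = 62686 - 85724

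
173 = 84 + 89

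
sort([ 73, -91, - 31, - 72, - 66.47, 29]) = [ - 91, - 72, - 66.47,  -  31,29, 73] 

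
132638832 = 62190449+70448383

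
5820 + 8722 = 14542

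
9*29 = 261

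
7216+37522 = 44738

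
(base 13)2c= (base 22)1g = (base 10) 38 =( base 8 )46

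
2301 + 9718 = 12019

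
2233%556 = 9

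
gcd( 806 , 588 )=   2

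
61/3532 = 61/3532=0.02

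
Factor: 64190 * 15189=974981910  =  2^1*3^1 * 5^1*7^2*61^1* 83^1*131^1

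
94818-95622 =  - 804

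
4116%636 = 300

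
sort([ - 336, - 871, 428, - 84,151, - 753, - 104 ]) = [ - 871, - 753,-336, - 104, - 84,151, 428]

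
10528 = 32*329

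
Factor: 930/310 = 3 = 3^1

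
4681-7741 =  - 3060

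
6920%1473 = 1028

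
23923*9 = 215307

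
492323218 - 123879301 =368443917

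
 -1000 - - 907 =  - 93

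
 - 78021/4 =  - 78021/4 = - 19505.25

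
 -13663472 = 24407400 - 38070872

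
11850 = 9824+2026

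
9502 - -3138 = 12640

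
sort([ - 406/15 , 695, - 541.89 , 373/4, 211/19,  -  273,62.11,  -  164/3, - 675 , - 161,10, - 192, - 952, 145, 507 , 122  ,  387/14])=[ - 952,-675, - 541.89,  -  273, - 192 , - 161, - 164/3,- 406/15,10 , 211/19,387/14, 62.11, 373/4, 122,  145 , 507,695 ] 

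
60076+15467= 75543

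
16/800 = 1/50 = 0.02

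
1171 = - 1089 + 2260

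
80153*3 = 240459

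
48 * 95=4560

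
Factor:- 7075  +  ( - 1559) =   -  8634  =  - 2^1 *3^1*1439^1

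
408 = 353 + 55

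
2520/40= 63 =63.00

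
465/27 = 17 + 2/9 = 17.22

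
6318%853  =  347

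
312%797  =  312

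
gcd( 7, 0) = 7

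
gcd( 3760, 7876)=4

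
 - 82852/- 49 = 1690 + 6/7 = 1690.86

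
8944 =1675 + 7269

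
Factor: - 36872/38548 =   -  2^1*11^1* 23^( - 1 ) = - 22/23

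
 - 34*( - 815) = 27710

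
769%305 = 159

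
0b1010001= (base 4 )1101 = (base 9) 100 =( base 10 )81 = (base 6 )213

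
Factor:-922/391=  - 2^1  *  17^(-1)*23^ (-1)*461^1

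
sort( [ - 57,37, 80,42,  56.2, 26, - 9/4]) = [- 57, - 9/4,  26, 37 , 42 , 56.2,  80]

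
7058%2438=2182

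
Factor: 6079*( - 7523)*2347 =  - 107333747999 = - 2347^1*6079^1*7523^1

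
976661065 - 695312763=281348302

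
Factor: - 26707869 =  - 3^2*29^1 * 102329^1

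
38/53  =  38/53 = 0.72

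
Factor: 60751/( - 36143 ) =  - 47^( -1)*79^1 = - 79/47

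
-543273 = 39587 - 582860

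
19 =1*19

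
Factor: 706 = 2^1*353^1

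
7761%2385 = 606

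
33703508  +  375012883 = 408716391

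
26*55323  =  1438398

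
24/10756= 6/2689 = 0.00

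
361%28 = 25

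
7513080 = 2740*2742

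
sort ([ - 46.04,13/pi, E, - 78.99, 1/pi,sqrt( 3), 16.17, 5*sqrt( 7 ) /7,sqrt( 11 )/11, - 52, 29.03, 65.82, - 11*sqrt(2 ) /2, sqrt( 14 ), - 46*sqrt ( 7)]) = [ - 46*  sqrt( 7),-78.99, - 52, - 46.04, - 11 * sqrt( 2 ) /2,sqrt( 11)/11, 1/pi , sqrt( 3 ), 5*sqrt( 7 ) /7,E, sqrt(14), 13/pi , 16.17, 29.03, 65.82]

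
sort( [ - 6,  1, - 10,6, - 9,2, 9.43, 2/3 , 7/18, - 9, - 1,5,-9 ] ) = [  -  10 , - 9, - 9,  -  9,-6,- 1,7/18,  2/3, 1,2, 5,6, 9.43 ] 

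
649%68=37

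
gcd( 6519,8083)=1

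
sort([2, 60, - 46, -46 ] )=[ -46, - 46, 2,60] 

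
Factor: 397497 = 3^1 * 132499^1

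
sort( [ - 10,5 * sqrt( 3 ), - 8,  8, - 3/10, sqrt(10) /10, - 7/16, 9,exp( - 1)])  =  [-10, - 8, -7/16, - 3/10,  sqrt(10 ) /10 , exp(-1 ),8,  5 * sqrt( 3), 9] 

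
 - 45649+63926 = 18277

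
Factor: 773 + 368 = 1141 = 7^1*163^1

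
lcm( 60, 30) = 60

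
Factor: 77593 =31^1*2503^1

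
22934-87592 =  - 64658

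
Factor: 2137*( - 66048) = - 141144576 = - 2^9* 3^1 * 43^1*2137^1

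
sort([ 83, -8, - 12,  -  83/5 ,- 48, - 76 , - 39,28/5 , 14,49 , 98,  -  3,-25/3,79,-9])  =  [ - 76, - 48, - 39,  -  83/5,-12,  -  9,  -  25/3, - 8, - 3,28/5,14,49,79,83,98 ] 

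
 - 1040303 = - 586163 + - 454140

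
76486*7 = 535402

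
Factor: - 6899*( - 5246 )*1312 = 47484106048 = 2^6 *41^1*43^1*61^1*6899^1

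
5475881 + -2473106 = 3002775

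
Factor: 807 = 3^1*269^1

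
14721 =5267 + 9454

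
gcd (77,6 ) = 1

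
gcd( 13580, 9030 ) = 70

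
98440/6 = 16406 + 2/3 = 16406.67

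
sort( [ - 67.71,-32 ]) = [ - 67.71,- 32]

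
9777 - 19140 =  - 9363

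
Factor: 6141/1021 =3^1 * 23^1*89^1*1021^( - 1) 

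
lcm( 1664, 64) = 1664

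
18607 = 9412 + 9195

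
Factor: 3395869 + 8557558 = 41^1*291547^1 = 11953427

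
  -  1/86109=-1/86109 = -0.00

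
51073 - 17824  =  33249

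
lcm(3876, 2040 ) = 38760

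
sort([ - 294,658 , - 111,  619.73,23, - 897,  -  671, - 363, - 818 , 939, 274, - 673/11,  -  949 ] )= [-949, - 897, - 818, - 671, - 363, - 294, - 111, - 673/11,23,274 , 619.73,658,939 ]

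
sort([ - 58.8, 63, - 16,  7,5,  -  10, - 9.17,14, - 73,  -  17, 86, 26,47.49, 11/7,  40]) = [ - 73, - 58.8 ,-17,-16, - 10, - 9.17, 11/7,5,7 , 14,26, 40,47.49,  63 , 86]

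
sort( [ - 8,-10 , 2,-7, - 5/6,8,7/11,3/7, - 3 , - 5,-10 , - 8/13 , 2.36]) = [-10, - 10, - 8, - 7, - 5, - 3, - 5/6, - 8/13,3/7, 7/11, 2,2.36, 8]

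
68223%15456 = 6399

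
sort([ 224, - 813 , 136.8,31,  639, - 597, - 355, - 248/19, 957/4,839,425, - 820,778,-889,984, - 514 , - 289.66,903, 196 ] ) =[ - 889, -820, - 813 , - 597,  -  514,-355, - 289.66 , - 248/19,  31, 136.8, 196,224,957/4, 425,  639, 778,  839,903,  984]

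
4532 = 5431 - 899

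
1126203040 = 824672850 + 301530190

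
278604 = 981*284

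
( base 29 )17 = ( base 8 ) 44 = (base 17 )22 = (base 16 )24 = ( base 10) 36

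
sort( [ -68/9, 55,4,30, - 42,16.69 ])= [  -  42,  -  68/9,4,16.69,30, 55]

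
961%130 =51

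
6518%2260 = 1998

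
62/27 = 62/27=   2.30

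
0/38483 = 0 = 0.00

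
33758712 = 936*36067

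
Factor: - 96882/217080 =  - 241/540 = - 2^( - 2)*3^ ( - 3)*5^(-1)*241^1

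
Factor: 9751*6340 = 61821340 = 2^2 * 5^1* 7^2*199^1*317^1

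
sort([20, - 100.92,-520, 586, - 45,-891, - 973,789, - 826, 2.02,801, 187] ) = [-973,-891, - 826,  -  520, - 100.92, - 45,2.02, 20,187, 586, 789, 801]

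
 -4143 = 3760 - 7903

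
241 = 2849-2608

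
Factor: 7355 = 5^1*1471^1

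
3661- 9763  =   - 6102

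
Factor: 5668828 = 2^2*11^1*128837^1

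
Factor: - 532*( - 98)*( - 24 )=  - 1251264 =-2^6 * 3^1*7^3*19^1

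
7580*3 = 22740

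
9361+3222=12583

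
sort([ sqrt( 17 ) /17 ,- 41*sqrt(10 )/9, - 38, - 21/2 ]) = [ - 38, - 41*sqrt( 10 )/9, - 21/2,sqrt(17 ) /17 ] 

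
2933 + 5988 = 8921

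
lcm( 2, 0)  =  0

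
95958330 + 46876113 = 142834443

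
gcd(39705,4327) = 1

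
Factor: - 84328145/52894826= - 2^( - 1 ) * 5^1* 11^1* 103^(  -  1)*256771^ (- 1 ) * 1533239^1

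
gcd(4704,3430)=98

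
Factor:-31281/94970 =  - 2^( - 1)*3^1*5^(  -  1) * 9497^( - 1)*10427^1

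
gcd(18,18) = 18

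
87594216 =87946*996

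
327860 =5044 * 65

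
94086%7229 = 109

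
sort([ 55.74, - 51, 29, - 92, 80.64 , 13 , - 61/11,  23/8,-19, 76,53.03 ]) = [-92, - 51,-19, - 61/11, 23/8, 13, 29, 53.03,55.74 , 76, 80.64] 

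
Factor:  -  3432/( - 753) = 2^3*  11^1*13^1*251^(-1 ) = 1144/251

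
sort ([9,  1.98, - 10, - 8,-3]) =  [  -  10, - 8, - 3, 1.98,  9] 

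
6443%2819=805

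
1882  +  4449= 6331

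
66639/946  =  70 + 419/946=70.44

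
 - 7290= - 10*729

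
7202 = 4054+3148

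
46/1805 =46/1805 = 0.03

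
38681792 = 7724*5008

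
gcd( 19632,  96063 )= 3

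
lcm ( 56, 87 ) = 4872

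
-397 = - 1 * 397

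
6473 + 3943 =10416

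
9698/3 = 3232+ 2/3 = 3232.67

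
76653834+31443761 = 108097595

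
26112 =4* 6528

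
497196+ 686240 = 1183436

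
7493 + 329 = 7822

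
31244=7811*4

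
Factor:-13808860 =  - 2^2*5^1 * 13^1*173^1 *307^1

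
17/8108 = 17/8108 = 0.00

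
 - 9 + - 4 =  - 13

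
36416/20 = 1820 + 4/5= 1820.80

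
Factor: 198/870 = 3^1*5^(-1)*11^1*29^(-1) =33/145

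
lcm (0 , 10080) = 0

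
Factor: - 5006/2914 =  - 31^ ( - 1)*47^( - 1)*2503^1 = - 2503/1457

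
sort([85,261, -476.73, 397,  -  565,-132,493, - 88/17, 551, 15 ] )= [ - 565, - 476.73,-132, - 88/17,  15, 85,  261, 397  ,  493,  551]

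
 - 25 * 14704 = - 367600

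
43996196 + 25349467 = 69345663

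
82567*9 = 743103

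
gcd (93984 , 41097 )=3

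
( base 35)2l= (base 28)37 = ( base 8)133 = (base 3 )10101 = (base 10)91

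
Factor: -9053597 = -7^1*29^1 * 103^1*433^1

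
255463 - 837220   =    -  581757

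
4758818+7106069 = 11864887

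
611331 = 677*903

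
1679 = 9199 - 7520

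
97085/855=19417/171=113.55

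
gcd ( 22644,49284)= 1332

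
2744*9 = 24696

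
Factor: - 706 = -2^1*353^1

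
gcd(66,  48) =6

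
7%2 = 1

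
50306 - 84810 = - 34504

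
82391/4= 82391/4 = 20597.75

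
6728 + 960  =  7688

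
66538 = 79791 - 13253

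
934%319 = 296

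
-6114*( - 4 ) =24456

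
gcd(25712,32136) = 8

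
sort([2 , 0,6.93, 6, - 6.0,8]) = [ - 6.0,  0,  2, 6 , 6.93, 8]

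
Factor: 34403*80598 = 2772812994 =2^1 * 3^1*7^1*19^1*101^1 * 34403^1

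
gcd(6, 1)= 1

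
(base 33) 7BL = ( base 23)f33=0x1f47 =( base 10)8007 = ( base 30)8qr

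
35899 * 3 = 107697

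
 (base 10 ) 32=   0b100000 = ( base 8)40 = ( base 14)24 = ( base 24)18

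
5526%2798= 2728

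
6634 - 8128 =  - 1494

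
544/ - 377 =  - 544/377 = - 1.44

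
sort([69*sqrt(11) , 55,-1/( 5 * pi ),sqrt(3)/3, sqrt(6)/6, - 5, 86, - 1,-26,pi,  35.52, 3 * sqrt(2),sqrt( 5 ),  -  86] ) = [ - 86,-26,-5,-1, - 1/( 5*pi), sqrt(6)/6, sqrt ( 3)/3, sqrt( 5 ), pi, 3 * sqrt (2), 35.52 , 55,86, 69 * sqrt( 11) ] 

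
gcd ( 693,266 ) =7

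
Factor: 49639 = 49639^1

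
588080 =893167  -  305087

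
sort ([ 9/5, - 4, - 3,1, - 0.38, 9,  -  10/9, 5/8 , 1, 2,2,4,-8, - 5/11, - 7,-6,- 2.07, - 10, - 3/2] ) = [ - 10 ,-8  , - 7, - 6, - 4,  -  3, - 2.07, - 3/2, - 10/9,-5/11,-0.38 , 5/8, 1,1 , 9/5,2, 2, 4,9]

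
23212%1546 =22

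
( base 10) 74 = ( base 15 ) 4e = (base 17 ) 46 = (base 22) 38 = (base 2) 1001010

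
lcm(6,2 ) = 6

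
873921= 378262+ 495659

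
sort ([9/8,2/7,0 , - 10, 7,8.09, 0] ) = [-10, 0, 0,2/7,9/8, 7, 8.09 ] 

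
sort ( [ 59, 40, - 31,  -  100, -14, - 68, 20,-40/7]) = [- 100, - 68,-31,-14 , - 40/7, 20,  40, 59]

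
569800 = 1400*407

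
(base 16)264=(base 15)2AC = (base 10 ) 612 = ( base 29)l3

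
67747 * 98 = 6639206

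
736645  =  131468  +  605177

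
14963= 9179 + 5784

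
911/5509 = 911/5509=0.17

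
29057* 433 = 12581681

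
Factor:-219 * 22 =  -4818 = -2^1 * 3^1*11^1 * 73^1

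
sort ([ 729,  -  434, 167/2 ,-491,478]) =[ - 491, - 434, 167/2, 478,729 ]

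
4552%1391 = 379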